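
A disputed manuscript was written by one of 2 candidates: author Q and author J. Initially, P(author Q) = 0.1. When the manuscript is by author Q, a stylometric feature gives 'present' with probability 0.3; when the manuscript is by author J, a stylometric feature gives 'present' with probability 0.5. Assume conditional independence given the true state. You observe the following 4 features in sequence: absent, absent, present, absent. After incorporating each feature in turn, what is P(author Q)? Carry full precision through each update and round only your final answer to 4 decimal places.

Each posterior becomes the prior for the next update.
After 'absent': P(author Q) = 0.7·0.1000 / (0.7·0.1000 + 0.5·0.9000) ≈ 0.1346
After 'absent': P(author Q) = 0.7·0.1346 / (0.7·0.1346 + 0.5·0.8654) ≈ 0.1788
After 'present': P(author Q) = 0.3·0.1788 / (0.3·0.1788 + 0.5·0.8212) ≈ 0.1156
After 'absent': P(author Q) = 0.7·0.1156 / (0.7·0.1156 + 0.5·0.8844) ≈ 0.1546

0.1546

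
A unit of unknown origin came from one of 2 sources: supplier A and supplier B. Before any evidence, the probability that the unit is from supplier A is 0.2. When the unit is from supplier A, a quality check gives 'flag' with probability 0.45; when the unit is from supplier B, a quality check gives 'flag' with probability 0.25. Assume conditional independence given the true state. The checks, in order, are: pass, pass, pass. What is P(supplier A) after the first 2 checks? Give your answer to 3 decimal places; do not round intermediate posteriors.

0.119

Each posterior becomes the prior for the next update.
After 'pass': P(supplier A) = 0.55·0.2000 / (0.55·0.2000 + 0.75·0.8000) ≈ 0.1549
After 'pass': P(supplier A) = 0.55·0.1549 / (0.55·0.1549 + 0.75·0.8451) ≈ 0.1185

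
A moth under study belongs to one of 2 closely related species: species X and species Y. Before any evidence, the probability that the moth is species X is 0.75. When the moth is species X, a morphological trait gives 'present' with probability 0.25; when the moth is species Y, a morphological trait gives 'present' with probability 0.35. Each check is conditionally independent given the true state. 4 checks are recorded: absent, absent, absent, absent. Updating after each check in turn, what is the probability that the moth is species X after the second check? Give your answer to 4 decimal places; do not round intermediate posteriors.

0.7998

After 'absent': P(species X) = 0.75·0.7500 / (0.75·0.7500 + 0.65·0.2500) ≈ 0.7759
After 'absent': P(species X) = 0.75·0.7759 / (0.75·0.7759 + 0.65·0.2241) ≈ 0.7998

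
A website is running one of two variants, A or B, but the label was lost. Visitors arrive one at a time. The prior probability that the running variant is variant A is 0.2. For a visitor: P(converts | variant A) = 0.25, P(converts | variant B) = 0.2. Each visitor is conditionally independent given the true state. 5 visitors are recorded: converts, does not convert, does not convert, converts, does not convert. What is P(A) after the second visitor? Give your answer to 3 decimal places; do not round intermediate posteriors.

After 'converts': P(A) = 0.25·0.2000 / (0.25·0.2000 + 0.2·0.8000) ≈ 0.2381
After 'does not convert': P(A) = 0.75·0.2381 / (0.75·0.2381 + 0.8·0.7619) ≈ 0.2266

0.227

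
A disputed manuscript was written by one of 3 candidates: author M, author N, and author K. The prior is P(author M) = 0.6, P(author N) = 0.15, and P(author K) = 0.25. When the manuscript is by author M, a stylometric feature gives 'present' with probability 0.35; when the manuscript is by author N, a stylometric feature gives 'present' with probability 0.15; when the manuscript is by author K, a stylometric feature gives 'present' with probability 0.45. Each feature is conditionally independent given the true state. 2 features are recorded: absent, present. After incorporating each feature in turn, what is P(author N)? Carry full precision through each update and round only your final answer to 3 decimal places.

0.088

Each posterior becomes the prior for the next update.
After 'absent': normaliser = 0.65·0.6000 + 0.85·0.1500 + 0.55·0.2500; P(author M) ≈ 0.5954, P(author N) ≈ 0.1947, P(author K) ≈ 0.2099
After 'present': normaliser = 0.35·0.5954 + 0.15·0.1947 + 0.45·0.2099; P(author M) ≈ 0.6276, P(author N) ≈ 0.0879, P(author K) ≈ 0.2845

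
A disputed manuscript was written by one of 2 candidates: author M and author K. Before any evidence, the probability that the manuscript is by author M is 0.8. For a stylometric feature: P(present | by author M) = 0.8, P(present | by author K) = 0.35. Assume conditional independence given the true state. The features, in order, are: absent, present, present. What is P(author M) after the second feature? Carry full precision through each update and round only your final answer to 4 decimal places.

0.7378

After 'absent': P(author M) = 0.2·0.8000 / (0.2·0.8000 + 0.65·0.2000) ≈ 0.5517
After 'present': P(author M) = 0.8·0.5517 / (0.8·0.5517 + 0.35·0.4483) ≈ 0.7378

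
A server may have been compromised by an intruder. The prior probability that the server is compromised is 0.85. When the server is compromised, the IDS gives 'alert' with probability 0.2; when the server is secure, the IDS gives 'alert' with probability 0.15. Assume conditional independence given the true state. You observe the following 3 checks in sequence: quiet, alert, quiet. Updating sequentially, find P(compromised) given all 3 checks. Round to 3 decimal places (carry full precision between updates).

0.870

After 'quiet': P(compromised) = 0.8·0.8500 / (0.8·0.8500 + 0.85·0.1500) ≈ 0.8421
After 'alert': P(compromised) = 0.2·0.8421 / (0.2·0.8421 + 0.15·0.1579) ≈ 0.8767
After 'quiet': P(compromised) = 0.8·0.8767 / (0.8·0.8767 + 0.85·0.1233) ≈ 0.8700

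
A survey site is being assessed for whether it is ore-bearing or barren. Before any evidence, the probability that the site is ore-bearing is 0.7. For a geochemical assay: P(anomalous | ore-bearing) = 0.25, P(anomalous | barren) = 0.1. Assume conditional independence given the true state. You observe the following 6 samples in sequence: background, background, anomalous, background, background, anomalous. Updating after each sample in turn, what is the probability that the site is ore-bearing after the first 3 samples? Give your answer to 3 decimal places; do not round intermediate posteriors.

Each posterior becomes the prior for the next update.
After 'background': P(ore) = 0.75·0.7000 / (0.75·0.7000 + 0.9·0.3000) ≈ 0.6604
After 'background': P(ore) = 0.75·0.6604 / (0.75·0.6604 + 0.9·0.3396) ≈ 0.6184
After 'anomalous': P(ore) = 0.25·0.6184 / (0.25·0.6184 + 0.1·0.3816) ≈ 0.8020

0.802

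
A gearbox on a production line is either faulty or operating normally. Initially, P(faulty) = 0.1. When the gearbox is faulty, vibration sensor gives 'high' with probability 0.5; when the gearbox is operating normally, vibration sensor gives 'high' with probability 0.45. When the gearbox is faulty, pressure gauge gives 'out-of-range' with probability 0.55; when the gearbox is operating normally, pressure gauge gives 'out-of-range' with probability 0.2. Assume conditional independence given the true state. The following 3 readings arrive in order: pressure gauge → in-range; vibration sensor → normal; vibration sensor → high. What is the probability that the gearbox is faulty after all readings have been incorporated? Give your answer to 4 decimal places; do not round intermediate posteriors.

Apply Bayes' rule sequentially, carrying P(faulty) forward.
After pressure gauge='in-range': P(faulty) = 0.45·0.1000 / (0.45·0.1000 + 0.8·0.9000) ≈ 0.0588
After vibration sensor='normal': P(faulty) = 0.5·0.0588 / (0.5·0.0588 + 0.55·0.9412) ≈ 0.0538
After vibration sensor='high': P(faulty) = 0.5·0.0538 / (0.5·0.0538 + 0.45·0.9462) ≈ 0.0594

0.0594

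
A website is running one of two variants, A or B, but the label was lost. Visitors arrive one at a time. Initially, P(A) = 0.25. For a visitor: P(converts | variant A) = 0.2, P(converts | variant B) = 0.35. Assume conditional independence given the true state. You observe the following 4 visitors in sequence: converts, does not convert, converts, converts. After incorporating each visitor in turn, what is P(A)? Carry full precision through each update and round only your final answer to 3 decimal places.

After 'converts': P(A) = 0.2·0.2500 / (0.2·0.2500 + 0.35·0.7500) ≈ 0.1600
After 'does not convert': P(A) = 0.8·0.1600 / (0.8·0.1600 + 0.65·0.8400) ≈ 0.1899
After 'converts': P(A) = 0.2·0.1899 / (0.2·0.1899 + 0.35·0.8101) ≈ 0.1181
After 'converts': P(A) = 0.2·0.1181 / (0.2·0.1181 + 0.35·0.8819) ≈ 0.0711

0.071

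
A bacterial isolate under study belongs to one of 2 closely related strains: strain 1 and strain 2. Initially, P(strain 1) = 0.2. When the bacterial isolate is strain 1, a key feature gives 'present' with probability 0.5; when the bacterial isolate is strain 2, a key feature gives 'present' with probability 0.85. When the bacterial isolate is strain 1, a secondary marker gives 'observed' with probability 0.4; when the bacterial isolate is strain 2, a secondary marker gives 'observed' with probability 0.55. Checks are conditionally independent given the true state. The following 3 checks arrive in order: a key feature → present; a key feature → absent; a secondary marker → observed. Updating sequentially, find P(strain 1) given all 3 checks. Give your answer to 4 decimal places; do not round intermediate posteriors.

Each posterior becomes the prior for the next update.
After a key feature='present': P(strain 1) = 0.5·0.2000 / (0.5·0.2000 + 0.85·0.8000) ≈ 0.1282
After a key feature='absent': P(strain 1) = 0.5·0.1282 / (0.5·0.1282 + 0.15·0.8718) ≈ 0.3289
After a secondary marker='observed': P(strain 1) = 0.4·0.3289 / (0.4·0.3289 + 0.55·0.6711) ≈ 0.2628

0.2628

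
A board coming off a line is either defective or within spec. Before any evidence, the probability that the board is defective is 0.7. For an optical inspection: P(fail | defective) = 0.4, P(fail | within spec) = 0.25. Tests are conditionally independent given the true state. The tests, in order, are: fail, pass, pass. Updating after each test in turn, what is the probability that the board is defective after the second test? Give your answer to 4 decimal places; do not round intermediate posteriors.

Apply Bayes' rule sequentially, carrying P(defective) forward.
After 'fail': P(defective) = 0.4·0.7000 / (0.4·0.7000 + 0.25·0.3000) ≈ 0.7887
After 'pass': P(defective) = 0.6·0.7887 / (0.6·0.7887 + 0.75·0.2113) ≈ 0.7492

0.7492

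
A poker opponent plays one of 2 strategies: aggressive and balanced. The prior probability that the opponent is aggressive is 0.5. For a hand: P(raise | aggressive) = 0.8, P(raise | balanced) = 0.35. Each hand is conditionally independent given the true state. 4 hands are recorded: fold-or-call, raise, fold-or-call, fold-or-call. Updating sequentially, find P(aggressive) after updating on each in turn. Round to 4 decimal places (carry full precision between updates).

0.0624

Each posterior becomes the prior for the next update.
After 'fold-or-call': P(aggressive) = 0.2·0.5000 / (0.2·0.5000 + 0.65·0.5000) ≈ 0.2353
After 'raise': P(aggressive) = 0.8·0.2353 / (0.8·0.2353 + 0.35·0.7647) ≈ 0.4129
After 'fold-or-call': P(aggressive) = 0.2·0.4129 / (0.2·0.4129 + 0.65·0.5871) ≈ 0.1779
After 'fold-or-call': P(aggressive) = 0.2·0.1779 / (0.2·0.1779 + 0.65·0.8221) ≈ 0.0624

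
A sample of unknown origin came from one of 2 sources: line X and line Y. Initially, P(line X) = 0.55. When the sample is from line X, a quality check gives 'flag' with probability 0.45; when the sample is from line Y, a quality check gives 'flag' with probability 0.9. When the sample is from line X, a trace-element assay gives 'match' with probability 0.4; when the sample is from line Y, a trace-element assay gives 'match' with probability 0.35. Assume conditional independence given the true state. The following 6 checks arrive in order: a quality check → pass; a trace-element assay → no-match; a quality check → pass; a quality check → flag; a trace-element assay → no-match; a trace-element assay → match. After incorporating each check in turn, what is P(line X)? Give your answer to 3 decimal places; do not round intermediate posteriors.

After a quality check='pass': P(line X) = 0.55·0.5500 / (0.55·0.5500 + 0.1·0.4500) ≈ 0.8705
After a trace-element assay='no-match': P(line X) = 0.6·0.8705 / (0.6·0.8705 + 0.65·0.1295) ≈ 0.8612
After a quality check='pass': P(line X) = 0.55·0.8612 / (0.55·0.8612 + 0.1·0.1388) ≈ 0.9715
After a quality check='flag': P(line X) = 0.45·0.9715 / (0.45·0.9715 + 0.9·0.0285) ≈ 0.9446
After a trace-element assay='no-match': P(line X) = 0.6·0.9446 / (0.6·0.9446 + 0.65·0.0554) ≈ 0.9403
After a trace-element assay='match': P(line X) = 0.4·0.9403 / (0.4·0.9403 + 0.35·0.0597) ≈ 0.9474

0.947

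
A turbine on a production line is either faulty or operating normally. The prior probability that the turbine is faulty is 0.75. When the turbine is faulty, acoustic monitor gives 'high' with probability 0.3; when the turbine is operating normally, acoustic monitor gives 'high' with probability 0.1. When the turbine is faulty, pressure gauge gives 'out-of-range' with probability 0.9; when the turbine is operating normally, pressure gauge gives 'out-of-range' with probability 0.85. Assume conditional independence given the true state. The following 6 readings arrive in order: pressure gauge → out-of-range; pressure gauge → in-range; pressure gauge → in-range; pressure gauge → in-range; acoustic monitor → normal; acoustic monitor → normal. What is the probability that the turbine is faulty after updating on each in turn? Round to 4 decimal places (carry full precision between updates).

After pressure gauge='out-of-range': P(faulty) = 0.9·0.7500 / (0.9·0.7500 + 0.85·0.2500) ≈ 0.7606
After pressure gauge='in-range': P(faulty) = 0.1·0.7606 / (0.1·0.7606 + 0.15·0.2394) ≈ 0.6792
After pressure gauge='in-range': P(faulty) = 0.1·0.6792 / (0.1·0.6792 + 0.15·0.3208) ≈ 0.5854
After pressure gauge='in-range': P(faulty) = 0.1·0.5854 / (0.1·0.5854 + 0.15·0.4146) ≈ 0.4848
After acoustic monitor='normal': P(faulty) = 0.7·0.4848 / (0.7·0.4848 + 0.9·0.5152) ≈ 0.4226
After acoustic monitor='normal': P(faulty) = 0.7·0.4226 / (0.7·0.4226 + 0.9·0.5774) ≈ 0.3628

0.3628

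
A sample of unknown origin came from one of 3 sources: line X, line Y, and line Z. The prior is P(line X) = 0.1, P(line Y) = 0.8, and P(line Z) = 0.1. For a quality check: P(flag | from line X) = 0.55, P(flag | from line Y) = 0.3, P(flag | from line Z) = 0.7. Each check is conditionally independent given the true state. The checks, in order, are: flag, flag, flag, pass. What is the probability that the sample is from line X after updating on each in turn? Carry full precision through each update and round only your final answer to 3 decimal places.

0.228

After 'flag': normaliser = 0.55·0.1000 + 0.3·0.8000 + 0.7·0.1000; P(line X) ≈ 0.1507, P(line Y) ≈ 0.6575, P(line Z) ≈ 0.1918
After 'flag': normaliser = 0.55·0.1507 + 0.3·0.6575 + 0.7·0.1918; P(line X) ≈ 0.2000, P(line Y) ≈ 0.4760, P(line Z) ≈ 0.3240
After 'flag': normaliser = 0.55·0.2000 + 0.3·0.4760 + 0.7·0.3240; P(line X) ≈ 0.2294, P(line Y) ≈ 0.2978, P(line Z) ≈ 0.4729
After 'pass': normaliser = 0.45·0.2294 + 0.7·0.2978 + 0.3·0.4729; P(line X) ≈ 0.2276, P(line Y) ≈ 0.4596, P(line Z) ≈ 0.3128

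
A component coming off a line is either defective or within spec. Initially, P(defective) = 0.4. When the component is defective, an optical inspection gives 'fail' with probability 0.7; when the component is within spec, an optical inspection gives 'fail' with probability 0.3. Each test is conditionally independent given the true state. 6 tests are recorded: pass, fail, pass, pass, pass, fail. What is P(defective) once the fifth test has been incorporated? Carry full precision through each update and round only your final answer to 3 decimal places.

0.050

After 'pass': P(defective) = 0.3·0.4000 / (0.3·0.4000 + 0.7·0.6000) ≈ 0.2222
After 'fail': P(defective) = 0.7·0.2222 / (0.7·0.2222 + 0.3·0.7778) ≈ 0.4000
After 'pass': P(defective) = 0.3·0.4000 / (0.3·0.4000 + 0.7·0.6000) ≈ 0.2222
After 'pass': P(defective) = 0.3·0.2222 / (0.3·0.2222 + 0.7·0.7778) ≈ 0.1091
After 'pass': P(defective) = 0.3·0.1091 / (0.3·0.1091 + 0.7·0.8909) ≈ 0.0499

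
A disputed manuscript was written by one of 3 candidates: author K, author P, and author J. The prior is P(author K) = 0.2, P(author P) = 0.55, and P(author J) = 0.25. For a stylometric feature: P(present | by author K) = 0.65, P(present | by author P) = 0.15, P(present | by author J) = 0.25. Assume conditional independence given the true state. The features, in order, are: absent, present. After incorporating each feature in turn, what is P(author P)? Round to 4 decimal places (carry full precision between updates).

After 'absent': normaliser = 0.35·0.2000 + 0.85·0.5500 + 0.75·0.2500; P(author K) ≈ 0.0966, P(author P) ≈ 0.6448, P(author J) ≈ 0.2586
After 'present': normaliser = 0.65·0.0966 + 0.15·0.6448 + 0.25·0.2586; P(author K) ≈ 0.2800, P(author P) ≈ 0.4315, P(author J) ≈ 0.2885

0.4315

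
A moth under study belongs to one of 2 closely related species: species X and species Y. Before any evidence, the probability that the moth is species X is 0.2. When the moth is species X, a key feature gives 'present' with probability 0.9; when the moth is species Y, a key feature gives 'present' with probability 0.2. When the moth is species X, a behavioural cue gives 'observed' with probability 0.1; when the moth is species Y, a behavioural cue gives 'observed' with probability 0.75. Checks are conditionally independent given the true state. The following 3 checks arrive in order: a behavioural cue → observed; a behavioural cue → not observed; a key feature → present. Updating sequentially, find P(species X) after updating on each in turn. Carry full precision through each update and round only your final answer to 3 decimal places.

After a behavioural cue='observed': P(species X) = 0.1·0.2000 / (0.1·0.2000 + 0.75·0.8000) ≈ 0.0323
After a behavioural cue='not observed': P(species X) = 0.9·0.0323 / (0.9·0.0323 + 0.25·0.9677) ≈ 0.1071
After a key feature='present': P(species X) = 0.9·0.1071 / (0.9·0.1071 + 0.2·0.8929) ≈ 0.3506

0.351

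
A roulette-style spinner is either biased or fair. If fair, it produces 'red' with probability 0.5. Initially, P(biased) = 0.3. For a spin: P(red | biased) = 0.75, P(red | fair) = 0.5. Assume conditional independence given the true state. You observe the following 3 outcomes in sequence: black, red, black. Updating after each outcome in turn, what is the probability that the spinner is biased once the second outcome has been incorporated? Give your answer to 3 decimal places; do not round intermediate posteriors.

Each posterior becomes the prior for the next update.
After 'black': P(biased) = 0.25·0.3000 / (0.25·0.3000 + 0.5·0.7000) ≈ 0.1765
After 'red': P(biased) = 0.75·0.1765 / (0.75·0.1765 + 0.5·0.8235) ≈ 0.2432

0.243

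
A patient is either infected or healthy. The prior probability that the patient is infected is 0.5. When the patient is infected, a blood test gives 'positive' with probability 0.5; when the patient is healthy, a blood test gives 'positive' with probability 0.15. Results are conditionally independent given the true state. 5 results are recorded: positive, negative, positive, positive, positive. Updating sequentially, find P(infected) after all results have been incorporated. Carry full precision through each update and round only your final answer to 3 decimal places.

Apply Bayes' rule sequentially, carrying P(infected) forward.
After 'positive': P(infected) = 0.5·0.5000 / (0.5·0.5000 + 0.15·0.5000) ≈ 0.7692
After 'negative': P(infected) = 0.5·0.7692 / (0.5·0.7692 + 0.85·0.2308) ≈ 0.6623
After 'positive': P(infected) = 0.5·0.6623 / (0.5·0.6623 + 0.15·0.3377) ≈ 0.8673
After 'positive': P(infected) = 0.5·0.8673 / (0.5·0.8673 + 0.15·0.1327) ≈ 0.9561
After 'positive': P(infected) = 0.5·0.9561 / (0.5·0.9561 + 0.15·0.0439) ≈ 0.9864

0.986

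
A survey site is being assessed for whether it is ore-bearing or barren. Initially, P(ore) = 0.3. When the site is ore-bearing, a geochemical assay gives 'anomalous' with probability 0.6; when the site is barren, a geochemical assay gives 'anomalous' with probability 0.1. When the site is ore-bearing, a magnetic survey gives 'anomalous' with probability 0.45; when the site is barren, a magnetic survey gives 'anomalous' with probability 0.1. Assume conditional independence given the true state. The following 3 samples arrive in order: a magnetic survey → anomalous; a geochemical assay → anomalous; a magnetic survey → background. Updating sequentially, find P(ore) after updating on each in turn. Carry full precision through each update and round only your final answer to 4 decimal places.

After a magnetic survey='anomalous': P(ore) = 0.45·0.3000 / (0.45·0.3000 + 0.1·0.7000) ≈ 0.6585
After a geochemical assay='anomalous': P(ore) = 0.6·0.6585 / (0.6·0.6585 + 0.1·0.3415) ≈ 0.9205
After a magnetic survey='background': P(ore) = 0.55·0.9205 / (0.55·0.9205 + 0.9·0.0795) ≈ 0.8761

0.8761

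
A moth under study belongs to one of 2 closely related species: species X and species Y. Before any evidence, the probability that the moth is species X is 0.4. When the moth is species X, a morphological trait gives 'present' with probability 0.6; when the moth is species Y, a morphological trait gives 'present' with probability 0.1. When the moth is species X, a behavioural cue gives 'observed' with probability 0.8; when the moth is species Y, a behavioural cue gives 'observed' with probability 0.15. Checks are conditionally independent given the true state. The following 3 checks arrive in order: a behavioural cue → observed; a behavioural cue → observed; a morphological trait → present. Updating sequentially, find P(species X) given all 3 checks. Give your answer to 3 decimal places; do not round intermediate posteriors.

0.991

After a behavioural cue='observed': P(species X) = 0.8·0.4000 / (0.8·0.4000 + 0.15·0.6000) ≈ 0.7805
After a behavioural cue='observed': P(species X) = 0.8·0.7805 / (0.8·0.7805 + 0.15·0.2195) ≈ 0.9499
After a morphological trait='present': P(species X) = 0.6·0.9499 / (0.6·0.9499 + 0.1·0.0501) ≈ 0.9913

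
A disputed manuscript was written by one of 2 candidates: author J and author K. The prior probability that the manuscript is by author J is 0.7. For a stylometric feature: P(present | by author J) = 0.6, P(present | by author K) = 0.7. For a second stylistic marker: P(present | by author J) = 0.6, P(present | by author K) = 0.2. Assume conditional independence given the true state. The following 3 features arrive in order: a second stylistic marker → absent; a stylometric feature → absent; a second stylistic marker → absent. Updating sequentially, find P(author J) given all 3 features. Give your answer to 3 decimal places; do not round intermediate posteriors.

0.438

After a second stylistic marker='absent': P(author J) = 0.4·0.7000 / (0.4·0.7000 + 0.8·0.3000) ≈ 0.5385
After a stylometric feature='absent': P(author J) = 0.4·0.5385 / (0.4·0.5385 + 0.3·0.4615) ≈ 0.6087
After a second stylistic marker='absent': P(author J) = 0.4·0.6087 / (0.4·0.6087 + 0.8·0.3913) ≈ 0.4375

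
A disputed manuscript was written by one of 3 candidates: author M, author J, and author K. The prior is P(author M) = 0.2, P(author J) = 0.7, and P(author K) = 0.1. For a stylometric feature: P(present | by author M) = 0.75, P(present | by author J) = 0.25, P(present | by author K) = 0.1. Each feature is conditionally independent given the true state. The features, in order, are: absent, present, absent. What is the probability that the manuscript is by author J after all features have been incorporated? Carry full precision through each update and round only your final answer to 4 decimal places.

Each posterior becomes the prior for the next update.
After 'absent': normaliser = 0.25·0.2000 + 0.75·0.7000 + 0.9·0.1000; P(author M) ≈ 0.0752, P(author J) ≈ 0.7895, P(author K) ≈ 0.1353
After 'present': normaliser = 0.75·0.0752 + 0.25·0.7895 + 0.1·0.1353; P(author M) ≈ 0.2110, P(author J) ≈ 0.7384, P(author K) ≈ 0.0506
After 'absent': normaliser = 0.25·0.2110 + 0.75·0.7384 + 0.9·0.0506; P(author M) ≈ 0.0809, P(author J) ≈ 0.8492, P(author K) ≈ 0.0699

0.8492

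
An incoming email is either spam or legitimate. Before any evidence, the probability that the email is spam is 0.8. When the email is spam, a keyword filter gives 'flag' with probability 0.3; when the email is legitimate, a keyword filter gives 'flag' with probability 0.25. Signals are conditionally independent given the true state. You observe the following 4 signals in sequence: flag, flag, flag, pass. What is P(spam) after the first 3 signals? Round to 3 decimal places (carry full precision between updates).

0.874

After 'flag': P(spam) = 0.3·0.8000 / (0.3·0.8000 + 0.25·0.2000) ≈ 0.8276
After 'flag': P(spam) = 0.3·0.8276 / (0.3·0.8276 + 0.25·0.1724) ≈ 0.8521
After 'flag': P(spam) = 0.3·0.8521 / (0.3·0.8521 + 0.25·0.1479) ≈ 0.8736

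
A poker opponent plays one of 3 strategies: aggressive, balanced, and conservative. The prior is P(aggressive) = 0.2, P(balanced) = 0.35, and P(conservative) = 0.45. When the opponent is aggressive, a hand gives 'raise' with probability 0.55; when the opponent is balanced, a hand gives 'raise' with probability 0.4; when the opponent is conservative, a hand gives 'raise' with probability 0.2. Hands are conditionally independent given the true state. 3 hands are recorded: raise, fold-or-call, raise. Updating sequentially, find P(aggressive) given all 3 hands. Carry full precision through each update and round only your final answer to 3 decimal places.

Each posterior becomes the prior for the next update.
After 'raise': normaliser = 0.55·0.2000 + 0.4·0.3500 + 0.2·0.4500; P(aggressive) ≈ 0.3235, P(balanced) ≈ 0.4118, P(conservative) ≈ 0.2647
After 'fold-or-call': normaliser = 0.45·0.3235 + 0.6·0.4118 + 0.8·0.2647; P(aggressive) ≈ 0.2409, P(balanced) ≈ 0.4088, P(conservative) ≈ 0.3504
After 'raise': normaliser = 0.55·0.2409 + 0.4·0.4088 + 0.2·0.3504; P(aggressive) ≈ 0.3619, P(balanced) ≈ 0.4467, P(conservative) ≈ 0.1914

0.362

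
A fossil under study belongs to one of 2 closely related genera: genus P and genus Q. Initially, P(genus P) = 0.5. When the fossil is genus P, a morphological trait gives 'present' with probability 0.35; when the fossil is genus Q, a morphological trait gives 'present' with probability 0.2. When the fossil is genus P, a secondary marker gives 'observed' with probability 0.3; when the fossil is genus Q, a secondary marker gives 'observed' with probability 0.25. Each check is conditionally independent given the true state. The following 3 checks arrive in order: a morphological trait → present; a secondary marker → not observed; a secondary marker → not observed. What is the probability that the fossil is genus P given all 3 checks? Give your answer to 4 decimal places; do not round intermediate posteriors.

Apply Bayes' rule sequentially, carrying P(genus P) forward.
After a morphological trait='present': P(genus P) = 0.35·0.5000 / (0.35·0.5000 + 0.2·0.5000) ≈ 0.6364
After a secondary marker='not observed': P(genus P) = 0.7·0.6364 / (0.7·0.6364 + 0.75·0.3636) ≈ 0.6203
After a secondary marker='not observed': P(genus P) = 0.7·0.6203 / (0.7·0.6203 + 0.75·0.3797) ≈ 0.6039

0.6039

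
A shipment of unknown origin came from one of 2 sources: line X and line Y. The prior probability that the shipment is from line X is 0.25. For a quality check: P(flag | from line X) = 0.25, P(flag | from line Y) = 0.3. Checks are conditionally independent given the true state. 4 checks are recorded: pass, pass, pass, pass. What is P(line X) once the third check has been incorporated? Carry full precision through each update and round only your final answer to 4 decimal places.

0.2908

Each posterior becomes the prior for the next update.
After 'pass': P(line X) = 0.75·0.2500 / (0.75·0.2500 + 0.7·0.7500) ≈ 0.2632
After 'pass': P(line X) = 0.75·0.2632 / (0.75·0.2632 + 0.7·0.7368) ≈ 0.2768
After 'pass': P(line X) = 0.75·0.2768 / (0.75·0.2768 + 0.7·0.7232) ≈ 0.2908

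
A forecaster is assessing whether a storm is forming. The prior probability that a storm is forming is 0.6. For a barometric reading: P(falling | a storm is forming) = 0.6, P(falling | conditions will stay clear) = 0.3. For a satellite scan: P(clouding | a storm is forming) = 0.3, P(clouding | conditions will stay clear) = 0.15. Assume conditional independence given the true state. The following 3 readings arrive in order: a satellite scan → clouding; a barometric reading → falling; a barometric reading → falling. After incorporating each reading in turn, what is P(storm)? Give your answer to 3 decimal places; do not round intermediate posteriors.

0.923

After a satellite scan='clouding': P(storm) = 0.3·0.6000 / (0.3·0.6000 + 0.15·0.4000) ≈ 0.7500
After a barometric reading='falling': P(storm) = 0.6·0.7500 / (0.6·0.7500 + 0.3·0.2500) ≈ 0.8571
After a barometric reading='falling': P(storm) = 0.6·0.8571 / (0.6·0.8571 + 0.3·0.1429) ≈ 0.9231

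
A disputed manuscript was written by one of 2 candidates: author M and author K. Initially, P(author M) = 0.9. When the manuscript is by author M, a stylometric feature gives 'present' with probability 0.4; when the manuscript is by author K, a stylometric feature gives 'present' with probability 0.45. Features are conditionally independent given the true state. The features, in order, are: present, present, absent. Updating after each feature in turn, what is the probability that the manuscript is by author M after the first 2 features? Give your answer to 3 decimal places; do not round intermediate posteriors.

0.877

After 'present': P(author M) = 0.4·0.9000 / (0.4·0.9000 + 0.45·0.1000) ≈ 0.8889
After 'present': P(author M) = 0.4·0.8889 / (0.4·0.8889 + 0.45·0.1111) ≈ 0.8767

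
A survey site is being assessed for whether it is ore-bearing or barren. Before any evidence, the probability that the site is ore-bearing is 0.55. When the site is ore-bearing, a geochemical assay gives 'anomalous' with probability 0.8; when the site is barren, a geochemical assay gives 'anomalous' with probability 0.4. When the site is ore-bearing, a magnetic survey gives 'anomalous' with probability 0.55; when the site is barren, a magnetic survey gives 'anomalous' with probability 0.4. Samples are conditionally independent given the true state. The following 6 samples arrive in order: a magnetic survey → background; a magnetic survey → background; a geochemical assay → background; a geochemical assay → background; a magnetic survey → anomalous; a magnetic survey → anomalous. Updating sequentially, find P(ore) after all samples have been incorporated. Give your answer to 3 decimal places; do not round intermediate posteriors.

After a magnetic survey='background': P(ore) = 0.45·0.5500 / (0.45·0.5500 + 0.6·0.4500) ≈ 0.4783
After a magnetic survey='background': P(ore) = 0.45·0.4783 / (0.45·0.4783 + 0.6·0.5217) ≈ 0.4074
After a geochemical assay='background': P(ore) = 0.2·0.4074 / (0.2·0.4074 + 0.6·0.5926) ≈ 0.1864
After a geochemical assay='background': P(ore) = 0.2·0.1864 / (0.2·0.1864 + 0.6·0.8136) ≈ 0.0710
After a magnetic survey='anomalous': P(ore) = 0.55·0.0710 / (0.55·0.0710 + 0.4·0.9290) ≈ 0.0951
After a magnetic survey='anomalous': P(ore) = 0.55·0.0951 / (0.55·0.0951 + 0.4·0.9049) ≈ 0.1262

0.126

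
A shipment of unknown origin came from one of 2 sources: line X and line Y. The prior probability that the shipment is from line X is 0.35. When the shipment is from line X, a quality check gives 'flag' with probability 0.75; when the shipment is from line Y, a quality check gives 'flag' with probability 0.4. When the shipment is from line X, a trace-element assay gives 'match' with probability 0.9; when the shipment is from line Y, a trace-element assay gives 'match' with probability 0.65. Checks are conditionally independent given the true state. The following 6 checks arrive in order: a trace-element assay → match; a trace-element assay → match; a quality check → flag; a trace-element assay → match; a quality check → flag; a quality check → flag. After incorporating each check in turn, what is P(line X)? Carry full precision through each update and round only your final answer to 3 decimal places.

0.904

Apply Bayes' rule sequentially, carrying P(line X) forward.
After a trace-element assay='match': P(line X) = 0.9·0.3500 / (0.9·0.3500 + 0.65·0.6500) ≈ 0.4271
After a trace-element assay='match': P(line X) = 0.9·0.4271 / (0.9·0.4271 + 0.65·0.5729) ≈ 0.5080
After a quality check='flag': P(line X) = 0.75·0.5080 / (0.75·0.5080 + 0.4·0.4920) ≈ 0.6594
After a trace-element assay='match': P(line X) = 0.9·0.6594 / (0.9·0.6594 + 0.65·0.3406) ≈ 0.7283
After a quality check='flag': P(line X) = 0.75·0.7283 / (0.75·0.7283 + 0.4·0.2717) ≈ 0.8340
After a quality check='flag': P(line X) = 0.75·0.8340 / (0.75·0.8340 + 0.4·0.1660) ≈ 0.9040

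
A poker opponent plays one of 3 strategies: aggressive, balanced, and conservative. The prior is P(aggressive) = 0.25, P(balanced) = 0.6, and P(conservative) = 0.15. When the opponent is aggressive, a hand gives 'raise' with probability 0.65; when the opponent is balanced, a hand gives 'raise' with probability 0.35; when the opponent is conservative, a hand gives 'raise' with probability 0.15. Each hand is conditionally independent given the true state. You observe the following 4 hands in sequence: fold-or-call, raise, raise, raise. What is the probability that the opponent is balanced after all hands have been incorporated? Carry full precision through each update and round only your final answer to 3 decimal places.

Apply Bayes' rule sequentially, carrying P(balanced) forward.
After 'fold-or-call': normaliser = 0.35·0.2500 + 0.65·0.6000 + 0.85·0.1500; P(aggressive) ≈ 0.1446, P(balanced) ≈ 0.6446, P(conservative) ≈ 0.2107
After 'raise': normaliser = 0.65·0.1446 + 0.35·0.6446 + 0.15·0.2107; P(aggressive) ≈ 0.2676, P(balanced) ≈ 0.6424, P(conservative) ≈ 0.0900
After 'raise': normaliser = 0.65·0.2676 + 0.35·0.6424 + 0.15·0.0900; P(aggressive) ≈ 0.4220, P(balanced) ≈ 0.5453, P(conservative) ≈ 0.0327
After 'raise': normaliser = 0.65·0.4220 + 0.35·0.5453 + 0.15·0.0327; P(aggressive) ≈ 0.5835, P(balanced) ≈ 0.4060, P(conservative) ≈ 0.0104

0.406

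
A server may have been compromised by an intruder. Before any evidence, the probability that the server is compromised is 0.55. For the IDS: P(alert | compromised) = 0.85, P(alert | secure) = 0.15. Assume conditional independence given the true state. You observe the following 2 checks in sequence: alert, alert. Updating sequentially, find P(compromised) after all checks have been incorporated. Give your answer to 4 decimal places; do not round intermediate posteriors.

0.9752

Each posterior becomes the prior for the next update.
After 'alert': P(compromised) = 0.85·0.5500 / (0.85·0.5500 + 0.15·0.4500) ≈ 0.8738
After 'alert': P(compromised) = 0.85·0.8738 / (0.85·0.8738 + 0.15·0.1262) ≈ 0.9752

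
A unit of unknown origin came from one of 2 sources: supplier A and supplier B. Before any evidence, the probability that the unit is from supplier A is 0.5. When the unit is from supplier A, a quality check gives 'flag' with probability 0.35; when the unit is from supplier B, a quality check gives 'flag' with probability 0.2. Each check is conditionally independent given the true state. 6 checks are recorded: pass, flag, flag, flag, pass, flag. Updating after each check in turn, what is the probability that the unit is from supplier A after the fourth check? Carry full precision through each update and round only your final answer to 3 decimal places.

Apply Bayes' rule sequentially, carrying P(supplier A) forward.
After 'pass': P(supplier A) = 0.65·0.5000 / (0.65·0.5000 + 0.8·0.5000) ≈ 0.4483
After 'flag': P(supplier A) = 0.35·0.4483 / (0.35·0.4483 + 0.2·0.5517) ≈ 0.5871
After 'flag': P(supplier A) = 0.35·0.5871 / (0.35·0.5871 + 0.2·0.4129) ≈ 0.7133
After 'flag': P(supplier A) = 0.35·0.7133 / (0.35·0.7133 + 0.2·0.2867) ≈ 0.8132

0.813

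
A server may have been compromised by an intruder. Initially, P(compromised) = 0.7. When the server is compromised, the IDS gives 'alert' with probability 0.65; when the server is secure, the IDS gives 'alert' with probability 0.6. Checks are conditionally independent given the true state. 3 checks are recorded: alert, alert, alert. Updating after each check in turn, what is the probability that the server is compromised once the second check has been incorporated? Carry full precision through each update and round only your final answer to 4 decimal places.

After 'alert': P(compromised) = 0.65·0.7000 / (0.65·0.7000 + 0.6·0.3000) ≈ 0.7165
After 'alert': P(compromised) = 0.65·0.7165 / (0.65·0.7165 + 0.6·0.2835) ≈ 0.7325

0.7325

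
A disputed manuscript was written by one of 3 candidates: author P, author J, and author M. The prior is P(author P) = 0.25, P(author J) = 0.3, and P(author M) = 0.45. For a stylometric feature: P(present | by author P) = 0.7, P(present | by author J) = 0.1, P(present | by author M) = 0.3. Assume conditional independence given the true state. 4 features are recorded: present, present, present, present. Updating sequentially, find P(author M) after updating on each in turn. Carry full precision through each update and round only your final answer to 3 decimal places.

0.057

After 'present': normaliser = 0.7·0.2500 + 0.1·0.3000 + 0.3·0.4500; P(author P) ≈ 0.5147, P(author J) ≈ 0.0882, P(author M) ≈ 0.3971
After 'present': normaliser = 0.7·0.5147 + 0.1·0.0882 + 0.3·0.3971; P(author P) ≈ 0.7380, P(author J) ≈ 0.0181, P(author M) ≈ 0.2440
After 'present': normaliser = 0.7·0.7380 + 0.1·0.0181 + 0.3·0.2440; P(author P) ≈ 0.8732, P(author J) ≈ 0.0031, P(author M) ≈ 0.1237
After 'present': normaliser = 0.7·0.8732 + 0.1·0.0031 + 0.3·0.1237; P(author P) ≈ 0.9423, P(author J) ≈ 0.0005, P(author M) ≈ 0.0572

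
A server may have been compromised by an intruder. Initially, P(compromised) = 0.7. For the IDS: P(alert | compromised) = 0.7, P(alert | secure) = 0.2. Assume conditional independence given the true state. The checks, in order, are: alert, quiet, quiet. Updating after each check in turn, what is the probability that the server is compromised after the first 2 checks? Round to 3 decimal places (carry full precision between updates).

After 'alert': P(compromised) = 0.7·0.7000 / (0.7·0.7000 + 0.2·0.3000) ≈ 0.8909
After 'quiet': P(compromised) = 0.3·0.8909 / (0.3·0.8909 + 0.8·0.1091) ≈ 0.7538

0.754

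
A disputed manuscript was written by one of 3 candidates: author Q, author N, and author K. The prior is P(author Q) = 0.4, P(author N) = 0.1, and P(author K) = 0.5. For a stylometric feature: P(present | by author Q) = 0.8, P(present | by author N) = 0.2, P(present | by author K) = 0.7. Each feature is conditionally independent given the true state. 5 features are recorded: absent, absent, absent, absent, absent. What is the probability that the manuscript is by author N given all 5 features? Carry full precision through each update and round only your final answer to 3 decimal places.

After 'absent': normaliser = 0.2·0.4000 + 0.8·0.1000 + 0.3·0.5000; P(author Q) ≈ 0.2581, P(author N) ≈ 0.2581, P(author K) ≈ 0.4839
After 'absent': normaliser = 0.2·0.2581 + 0.8·0.2581 + 0.3·0.4839; P(author Q) ≈ 0.1280, P(author N) ≈ 0.5120, P(author K) ≈ 0.3600
After 'absent': normaliser = 0.2·0.1280 + 0.8·0.5120 + 0.3·0.3600; P(author Q) ≈ 0.0471, P(author N) ≈ 0.7541, P(author K) ≈ 0.1988
After 'absent': normaliser = 0.2·0.0471 + 0.8·0.7541 + 0.3·0.1988; P(author Q) ≈ 0.0140, P(author N) ≈ 0.8973, P(author K) ≈ 0.0887
After 'absent': normaliser = 0.2·0.0140 + 0.8·0.8973 + 0.3·0.0887; P(author Q) ≈ 0.0038, P(author N) ≈ 0.9606, P(author K) ≈ 0.0356

0.961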